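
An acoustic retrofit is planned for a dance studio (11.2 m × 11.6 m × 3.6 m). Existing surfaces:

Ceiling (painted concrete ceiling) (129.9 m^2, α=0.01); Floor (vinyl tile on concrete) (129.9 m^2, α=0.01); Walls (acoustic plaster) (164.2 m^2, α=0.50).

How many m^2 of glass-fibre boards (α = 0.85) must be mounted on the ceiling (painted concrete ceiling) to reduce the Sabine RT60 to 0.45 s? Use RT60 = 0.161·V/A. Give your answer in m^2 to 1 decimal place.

A₁ = Σ Sᵢαᵢ = 129.9*0.01 + 129.9*0.01 + 164.2*0.50 = 84.698 sabins.
V = 467.712 m³. Target absorption A₂ = 0.161 × 467.712 / 0.45 = 167.337 sabins.
Absorption to add: 167.337 − 84.698 = 82.639 sabins.
Net gain per m^2: Δα = 0.85 − 0.01 = 0.84.
Area = ΔA/Δα = 82.639/0.84 = 98.4 m^2.

98.4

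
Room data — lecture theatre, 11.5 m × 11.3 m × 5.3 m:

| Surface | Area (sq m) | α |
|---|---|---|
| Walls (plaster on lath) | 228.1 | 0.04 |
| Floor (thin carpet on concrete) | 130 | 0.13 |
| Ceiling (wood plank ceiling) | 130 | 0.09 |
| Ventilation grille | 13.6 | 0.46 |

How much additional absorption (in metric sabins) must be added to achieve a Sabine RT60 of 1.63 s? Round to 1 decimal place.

Summing Sᵢαᵢ: 9.124 + 16.900 + 11.700 + 6.256 → A₁ = 43.980 sabins.
For T = 1.63 s, need A₂ = 0.161·V/T = 0.161·688.735/1.63 = 68.028 sabins.
Shortfall: 68.028 − 43.980 = 24.0 sabins.

24.0 sabins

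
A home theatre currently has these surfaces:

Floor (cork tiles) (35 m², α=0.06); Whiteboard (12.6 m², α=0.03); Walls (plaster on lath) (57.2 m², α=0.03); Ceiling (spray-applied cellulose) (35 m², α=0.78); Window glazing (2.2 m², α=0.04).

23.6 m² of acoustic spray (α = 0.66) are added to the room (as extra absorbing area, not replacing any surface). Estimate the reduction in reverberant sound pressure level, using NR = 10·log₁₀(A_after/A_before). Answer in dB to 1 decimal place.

Total absorption A_before = 35·0.06 + 12.6·0.03 + 57.2·0.03 + 35·0.78 + 2.2·0.04
  = 2.100 + 0.378 + 1.716 + 27.300 + 0.088 = 31.582 m² sabins.
Treatment contributes 23.6·0.66 = 15.576 sabins.
New total A_after = 47.158 sabins.
Reduction = 10 log₁₀(A_after/A_before) = 10 log₁₀(1.4932) = 1.7 dB.

1.7 dB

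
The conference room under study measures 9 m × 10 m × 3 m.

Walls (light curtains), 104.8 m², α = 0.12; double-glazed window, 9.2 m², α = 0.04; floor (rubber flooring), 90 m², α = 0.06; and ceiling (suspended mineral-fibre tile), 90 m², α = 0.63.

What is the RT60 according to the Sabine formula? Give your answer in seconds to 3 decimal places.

0.579 sec

Equivalent absorption area: A = 104.8*0.12 + 9.2*0.04 + 90*0.06 + 90*0.63 = 75.044 m².
V = 9·10·3 = 270 m³.
T = 0.161 V/A = 0.161·270/75.044 = 0.579 s.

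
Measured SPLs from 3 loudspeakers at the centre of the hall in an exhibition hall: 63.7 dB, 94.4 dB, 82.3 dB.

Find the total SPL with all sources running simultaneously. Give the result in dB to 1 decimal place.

94.7 dB

Sum in the linear (power) domain: Σ 10^(Lᵢ/10) = 10^(63.7/10) + 10^(94.4/10) + 10^(82.3/10) = 2.926e+09.
Combined level = 10 log₁₀(2.926e+09) = 94.7 dB.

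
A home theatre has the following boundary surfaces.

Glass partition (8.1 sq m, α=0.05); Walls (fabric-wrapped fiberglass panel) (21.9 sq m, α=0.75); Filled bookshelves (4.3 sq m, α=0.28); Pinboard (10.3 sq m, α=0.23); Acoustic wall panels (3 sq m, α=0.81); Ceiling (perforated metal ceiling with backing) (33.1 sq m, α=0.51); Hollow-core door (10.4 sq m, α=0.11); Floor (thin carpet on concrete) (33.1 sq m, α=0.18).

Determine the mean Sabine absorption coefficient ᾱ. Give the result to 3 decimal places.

S = Σ Sᵢ = 8.1 + 21.9 + 4.3 + 10.3 + 3 + 33.1 + 10.4 + 33.1 = 124.2 sq m.
A = 8.1*0.05 + 21.9*0.75 + 4.3*0.28 + 10.3*0.23 + 3*0.81 + 33.1*0.51 + 10.4*0.11 + 33.1*0.18 = 46.816 sabins.
ᾱ = A/S = 0.377.

0.377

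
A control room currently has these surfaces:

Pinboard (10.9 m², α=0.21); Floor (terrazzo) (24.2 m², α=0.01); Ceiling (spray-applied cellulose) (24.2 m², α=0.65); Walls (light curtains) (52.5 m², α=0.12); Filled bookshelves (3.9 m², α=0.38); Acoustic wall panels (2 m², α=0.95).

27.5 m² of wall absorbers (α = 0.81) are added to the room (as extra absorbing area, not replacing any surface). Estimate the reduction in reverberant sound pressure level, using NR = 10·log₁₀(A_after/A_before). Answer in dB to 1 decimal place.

2.5 dB

Total absorption A_before = 10.9*0.21 + 24.2*0.01 + 24.2*0.65 + 52.5*0.12 + 3.9*0.38 + 2*0.95
  = 2.289 + 0.242 + 15.730 + 6.300 + 1.482 + 1.900 = 27.943 m² sabins.
Added absorption = 27.5 × 0.81 = 22.275 sabins.
New total A_after = 50.218 sabins.
Reduction = 10 log₁₀(A_after/A_before) = 10 log₁₀(1.7972) = 2.5 dB.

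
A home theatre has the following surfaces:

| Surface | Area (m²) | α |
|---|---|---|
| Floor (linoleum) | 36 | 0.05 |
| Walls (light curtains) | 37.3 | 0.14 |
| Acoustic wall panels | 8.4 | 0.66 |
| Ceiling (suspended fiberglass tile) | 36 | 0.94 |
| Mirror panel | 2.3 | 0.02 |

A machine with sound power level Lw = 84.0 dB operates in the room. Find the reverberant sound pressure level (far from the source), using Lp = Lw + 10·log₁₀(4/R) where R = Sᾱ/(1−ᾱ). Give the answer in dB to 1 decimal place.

Σ(Sᵢαᵢ) = 36×0.05 + 37.3×0.14 + 8.4×0.66 + 36×0.94 + 2.3×0.02 = 46.452; total area S = 120.0 m².
ᾱ = 46.452/120.0 = 0.3871; R = Sᾱ/(1−ᾱ) = 46.452/(1−0.3871) = 75.791 m².
Lp = Lw + 10 log₁₀(4/R) = 84.0 -12.78 = 71.2 dB.

71.2 dB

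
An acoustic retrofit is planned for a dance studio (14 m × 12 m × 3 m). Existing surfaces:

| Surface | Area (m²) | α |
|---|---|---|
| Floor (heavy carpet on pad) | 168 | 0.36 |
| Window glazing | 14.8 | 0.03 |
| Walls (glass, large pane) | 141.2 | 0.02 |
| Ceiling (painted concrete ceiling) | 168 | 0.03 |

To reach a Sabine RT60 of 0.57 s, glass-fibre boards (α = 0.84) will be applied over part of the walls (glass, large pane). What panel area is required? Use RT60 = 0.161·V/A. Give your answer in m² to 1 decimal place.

89.7

Total absorption A₁ = 168·0.36 + 14.8·0.03 + 141.2·0.02 + 168·0.03
  = 60.480 + 0.444 + 2.824 + 5.040 = 68.788 m² sabins.
Required A₂ = 0.161·504/0.57 = 142.358 sabins.
Absorption to add: 142.358 − 68.788 = 73.570 sabins.
Each m² of panel replacing the walls (glass, large pane) adds (0.84 − 0.02) = 0.82 sabins.
Panel area = 73.570 / 0.82 = 89.7 m².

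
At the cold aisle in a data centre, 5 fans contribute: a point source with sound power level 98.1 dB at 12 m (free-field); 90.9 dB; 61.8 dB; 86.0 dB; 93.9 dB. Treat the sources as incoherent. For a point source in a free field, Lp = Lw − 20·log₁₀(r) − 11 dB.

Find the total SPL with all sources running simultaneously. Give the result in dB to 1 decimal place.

Source at 12 m: Lp = 98.1 − 20·log₁₀(12) − 11 = 65.5 dB.
Converting to relative power and adding: 10^(65.5/10) + 10^(90.9/10) + 10^(61.8/10) + 10^(86.0/10) + 10^(93.9/10) = 4.088e+09.
L_total = 10·log₁₀(4.088e+09) = 96.1 dB.

96.1 dB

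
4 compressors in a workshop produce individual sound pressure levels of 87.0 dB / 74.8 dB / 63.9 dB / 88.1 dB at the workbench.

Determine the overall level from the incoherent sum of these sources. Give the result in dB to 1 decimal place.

Sum in the linear (power) domain: Σ 10^(Lᵢ/10) = 10^(87.0/10) + 10^(74.8/10) + 10^(63.9/10) + 10^(88.1/10) = 1.179e+09.
L_total = 10·log₁₀(1.179e+09) = 90.7 dB.

90.7 dB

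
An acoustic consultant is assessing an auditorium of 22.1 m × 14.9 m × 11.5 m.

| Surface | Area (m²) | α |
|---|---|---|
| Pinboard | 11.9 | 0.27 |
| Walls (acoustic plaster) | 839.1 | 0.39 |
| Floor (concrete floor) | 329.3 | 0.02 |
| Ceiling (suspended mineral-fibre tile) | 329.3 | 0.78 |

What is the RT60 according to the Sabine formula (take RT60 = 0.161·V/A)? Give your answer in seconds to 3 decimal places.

1.027 s

Total absorption A = 11.9*0.27 + 839.1*0.39 + 329.3*0.02 + 329.3*0.78
  = 3.213 + 327.249 + 6.586 + 256.854 = 593.902 m² sabins.
Room volume: 3786.835 m³.
Sabine: RT60 = 0.161 × 3786.835 / 593.902 = 1.027 s.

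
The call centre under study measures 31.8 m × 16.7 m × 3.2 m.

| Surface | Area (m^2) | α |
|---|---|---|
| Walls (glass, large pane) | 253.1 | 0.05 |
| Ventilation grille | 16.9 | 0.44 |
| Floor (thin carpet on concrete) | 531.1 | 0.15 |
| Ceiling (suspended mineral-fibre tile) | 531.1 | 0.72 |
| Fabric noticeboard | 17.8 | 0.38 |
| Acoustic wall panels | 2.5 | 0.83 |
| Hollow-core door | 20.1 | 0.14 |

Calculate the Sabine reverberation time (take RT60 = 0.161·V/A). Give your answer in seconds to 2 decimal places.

0.55 s

Total absorption A = 253.1*0.05 + 16.9*0.44 + 531.1*0.15 + 531.1*0.72 + 17.8*0.38 + 2.5*0.83 + 20.1*0.14
  = 12.655 + 7.436 + 79.665 + 382.392 + 6.764 + 2.075 + 2.814 = 493.801 m^2 sabins.
Volume V = 31.8 × 16.7 × 3.2 = 1699.392 m³.
Sabine: RT60 = 0.161 × 1699.392 / 493.801 = 0.55 s.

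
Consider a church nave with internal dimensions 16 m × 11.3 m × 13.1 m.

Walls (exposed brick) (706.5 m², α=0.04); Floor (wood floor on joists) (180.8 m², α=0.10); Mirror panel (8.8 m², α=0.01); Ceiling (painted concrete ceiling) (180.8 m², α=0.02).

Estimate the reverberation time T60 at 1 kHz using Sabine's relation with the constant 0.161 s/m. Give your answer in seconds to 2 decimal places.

A = Σ Sᵢαᵢ = 706.5·0.04 + 180.8·0.10 + 8.8·0.01 + 180.8·0.02 = 50.044 sabins.
Room volume: 2368.48 m³.
Sabine: RT60 = 0.161 × 2368.48 / 50.044 = 7.62 s.

7.62 seconds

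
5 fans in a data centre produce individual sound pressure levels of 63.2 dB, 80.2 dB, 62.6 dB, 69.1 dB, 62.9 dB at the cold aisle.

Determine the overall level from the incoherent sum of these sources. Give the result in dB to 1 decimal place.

80.7 dB

Converting to relative power and adding: 10^(63.2/10) + 10^(80.2/10) + 10^(62.6/10) + 10^(69.1/10) + 10^(62.9/10) = 1.187e+08.
Back to dB: 10·log₁₀ Σ = 80.7 dB.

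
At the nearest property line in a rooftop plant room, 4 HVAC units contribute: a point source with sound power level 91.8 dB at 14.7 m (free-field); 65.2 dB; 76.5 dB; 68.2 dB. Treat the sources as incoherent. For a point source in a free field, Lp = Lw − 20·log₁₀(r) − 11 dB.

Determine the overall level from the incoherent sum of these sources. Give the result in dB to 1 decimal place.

Source at 14.7 m: Lp = 91.8 − 20·log₁₀(14.7) − 11 = 57.5 dB.
Sum in the linear (power) domain: Σ 10^(Lᵢ/10) = 10^(57.5/10) + 10^(65.2/10) + 10^(76.5/10) + 10^(68.2/10) = 5.515e+07.
Combined level = 10 log₁₀(5.515e+07) = 77.4 dB.

77.4 dB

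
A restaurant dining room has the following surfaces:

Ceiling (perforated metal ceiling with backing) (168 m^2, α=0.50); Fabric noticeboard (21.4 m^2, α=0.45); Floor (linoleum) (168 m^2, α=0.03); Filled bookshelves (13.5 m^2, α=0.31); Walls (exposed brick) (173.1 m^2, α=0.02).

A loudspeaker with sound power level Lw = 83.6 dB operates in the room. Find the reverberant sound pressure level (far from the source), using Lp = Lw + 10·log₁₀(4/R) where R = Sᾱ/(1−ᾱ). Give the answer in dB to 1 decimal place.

68.4 dB

Σ(Sᵢαᵢ) = 168×0.50 + 21.4×0.45 + 168×0.03 + 13.5×0.31 + 173.1×0.02 = 106.317; total area S = 544.0 m^2.
ᾱ = 106.317/544.0 = 0.1954; R = Sᾱ/(1−ᾱ) = 106.317/(1−0.1954) = 132.136 m^2.
Lp = Lw + 10 log₁₀(4/R) = 83.6 -15.19 = 68.4 dB.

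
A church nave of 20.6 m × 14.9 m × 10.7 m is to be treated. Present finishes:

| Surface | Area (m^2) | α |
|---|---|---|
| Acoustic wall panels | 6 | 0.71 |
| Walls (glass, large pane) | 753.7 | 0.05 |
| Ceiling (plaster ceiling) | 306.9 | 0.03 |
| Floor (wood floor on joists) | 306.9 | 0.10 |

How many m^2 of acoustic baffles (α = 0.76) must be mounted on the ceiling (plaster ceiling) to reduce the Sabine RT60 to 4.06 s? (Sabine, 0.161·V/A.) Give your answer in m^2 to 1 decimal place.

66.3

A₁ = Σ Sᵢαᵢ = 6·0.71 + 753.7·0.05 + 306.9·0.03 + 306.9·0.10 = 81.842 sabins.
Required A₂ = 0.161·3284.258/4.06 = 130.238 sabins.
Absorption to add: 130.238 − 81.842 = 48.396 sabins.
Net gain per m^2: Δα = 0.76 − 0.03 = 0.73.
Area = ΔA/Δα = 48.396/0.73 = 66.3 m^2.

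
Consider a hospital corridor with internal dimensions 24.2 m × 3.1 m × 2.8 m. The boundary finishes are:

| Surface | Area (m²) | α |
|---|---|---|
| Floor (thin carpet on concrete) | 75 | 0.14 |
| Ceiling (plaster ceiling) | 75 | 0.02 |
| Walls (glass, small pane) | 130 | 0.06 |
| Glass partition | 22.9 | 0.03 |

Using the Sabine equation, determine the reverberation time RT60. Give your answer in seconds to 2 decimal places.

A = Σ Sᵢαᵢ = 75*0.14 + 75*0.02 + 130*0.06 + 22.9*0.03 = 20.487 sabins.
Room volume: 210.056 m³.
T = 0.161 V/A = 0.161·210.056/20.487 = 1.65 s.

1.65 s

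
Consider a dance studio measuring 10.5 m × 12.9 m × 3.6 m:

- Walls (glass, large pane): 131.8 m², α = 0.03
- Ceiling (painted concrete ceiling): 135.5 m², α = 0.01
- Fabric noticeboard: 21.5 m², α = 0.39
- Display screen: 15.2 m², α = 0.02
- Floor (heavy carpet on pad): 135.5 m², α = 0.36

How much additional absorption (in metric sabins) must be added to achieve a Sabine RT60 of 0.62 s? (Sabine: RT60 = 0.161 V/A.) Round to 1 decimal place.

63.8 sabins

Equivalent absorption area: A₁ = 131.8·0.03 + 135.5·0.01 + 21.5·0.39 + 15.2·0.02 + 135.5·0.36 = 62.778 m².
For T = 0.62 s, need A₂ = 0.161·V/T = 0.161·487.62/0.62 = 126.624 sabins.
Additional absorption ΔA = 126.624 − 62.778 = 63.8 sabins.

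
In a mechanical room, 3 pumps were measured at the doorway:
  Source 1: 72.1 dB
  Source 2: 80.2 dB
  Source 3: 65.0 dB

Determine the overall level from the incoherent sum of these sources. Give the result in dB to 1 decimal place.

Converting to relative power and adding: 10^(72.1/10) + 10^(80.2/10) + 10^(65.0/10) = 1.241e+08.
L_total = 10·log₁₀(1.241e+08) = 80.9 dB.

80.9 dB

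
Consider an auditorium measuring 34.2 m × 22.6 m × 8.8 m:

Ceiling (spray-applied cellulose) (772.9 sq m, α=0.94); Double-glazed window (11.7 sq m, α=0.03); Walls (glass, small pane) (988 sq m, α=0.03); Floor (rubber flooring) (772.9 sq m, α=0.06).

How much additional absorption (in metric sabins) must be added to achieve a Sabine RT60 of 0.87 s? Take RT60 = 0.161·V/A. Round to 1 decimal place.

455.8 sabins

A₁ = Σ Sᵢαᵢ = 772.9*0.94 + 11.7*0.03 + 988*0.03 + 772.9*0.06 = 802.891 sabins.
For T = 0.87 s, need A₂ = 0.161·V/T = 0.161·6801.696/0.87 = 1258.705 sabins.
ΔA = A₂ − A₁ = 1258.705 − 802.891 = 455.8 sabins.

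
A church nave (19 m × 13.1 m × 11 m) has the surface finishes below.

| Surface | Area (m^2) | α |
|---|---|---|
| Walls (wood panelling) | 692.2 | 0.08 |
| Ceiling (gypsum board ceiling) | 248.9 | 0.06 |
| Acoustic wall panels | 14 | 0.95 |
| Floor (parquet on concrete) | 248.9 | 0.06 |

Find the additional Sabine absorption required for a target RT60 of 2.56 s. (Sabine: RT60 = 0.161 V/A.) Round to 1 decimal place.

73.6 sabins

Equivalent absorption area: A₁ = 692.2×0.08 + 248.9×0.06 + 14×0.95 + 248.9×0.06 = 98.544 m^2.
V = 2737.9 m³. Required absorption A₂ = 0.161 × 2737.9 / 2.56 = 172.188 sabins.
ΔA = A₂ − A₁ = 172.188 − 98.544 = 73.6 sabins.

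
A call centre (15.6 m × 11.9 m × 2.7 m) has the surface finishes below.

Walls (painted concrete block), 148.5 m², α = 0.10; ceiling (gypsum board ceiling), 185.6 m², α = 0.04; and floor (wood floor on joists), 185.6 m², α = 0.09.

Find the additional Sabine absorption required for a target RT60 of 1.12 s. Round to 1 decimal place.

33.1 sabins

Equivalent absorption area: A₁ = 148.5×0.10 + 185.6×0.04 + 185.6×0.09 = 38.978 m².
Target A₂ = 0.161·501.228/1.12 = 72.052 sabins (V = 501.228 m³).
ΔA = A₂ − A₁ = 72.052 − 38.978 = 33.1 sabins.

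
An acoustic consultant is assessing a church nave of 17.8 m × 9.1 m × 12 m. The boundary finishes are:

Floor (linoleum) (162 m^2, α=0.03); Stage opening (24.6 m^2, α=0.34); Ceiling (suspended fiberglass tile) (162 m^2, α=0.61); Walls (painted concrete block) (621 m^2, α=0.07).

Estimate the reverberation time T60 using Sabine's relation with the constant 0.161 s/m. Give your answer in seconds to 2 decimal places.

Total absorption A = 162·0.03 + 24.6·0.34 + 162·0.61 + 621·0.07
  = 4.860 + 8.364 + 98.820 + 43.470 = 155.514 m^2 sabins.
Volume V = 17.8 × 9.1 × 12 = 1943.76 m³.
T = 0.161 V/A = 0.161·1943.76/155.514 = 2.01 s.

2.01 sec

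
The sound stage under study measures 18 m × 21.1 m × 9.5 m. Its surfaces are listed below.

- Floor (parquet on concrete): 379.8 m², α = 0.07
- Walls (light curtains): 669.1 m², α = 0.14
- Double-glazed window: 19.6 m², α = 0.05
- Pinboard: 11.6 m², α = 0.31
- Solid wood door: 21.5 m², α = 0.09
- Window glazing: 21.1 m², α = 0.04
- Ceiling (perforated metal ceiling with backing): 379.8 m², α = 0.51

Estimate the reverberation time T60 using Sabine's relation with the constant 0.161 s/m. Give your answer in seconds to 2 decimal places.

Equivalent absorption area: A = 379.8*0.07 + 669.1*0.14 + 19.6*0.05 + 11.6*0.31 + 21.5*0.09 + 21.1*0.04 + 379.8*0.51 = 321.313 m².
Room volume: 3608.1 m³.
RT60 = 0.161 · V / A = 0.161 × 3608.1 / 321.313 = 1.81 s.

1.81 sec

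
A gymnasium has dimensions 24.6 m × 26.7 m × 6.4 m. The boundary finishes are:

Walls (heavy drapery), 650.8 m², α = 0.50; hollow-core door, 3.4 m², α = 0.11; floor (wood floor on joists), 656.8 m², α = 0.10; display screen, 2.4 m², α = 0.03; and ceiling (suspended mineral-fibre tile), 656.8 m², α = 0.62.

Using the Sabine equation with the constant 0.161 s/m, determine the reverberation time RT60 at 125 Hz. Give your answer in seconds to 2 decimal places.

0.85 sec

Equivalent absorption area: A = 650.8×0.50 + 3.4×0.11 + 656.8×0.10 + 2.4×0.03 + 656.8×0.62 = 798.742 m².
V = 24.6·26.7·6.4 = 4203.648 m³.
T = 0.161 V/A = 0.161·4203.648/798.742 = 0.85 s.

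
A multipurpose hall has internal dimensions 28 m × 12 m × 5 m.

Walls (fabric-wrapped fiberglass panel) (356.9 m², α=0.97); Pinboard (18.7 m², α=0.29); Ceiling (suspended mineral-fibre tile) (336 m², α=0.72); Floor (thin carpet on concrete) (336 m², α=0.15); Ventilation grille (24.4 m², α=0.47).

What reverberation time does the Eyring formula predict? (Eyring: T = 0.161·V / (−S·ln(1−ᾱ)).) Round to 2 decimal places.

Total surface area S = 356.9 + 18.7 + 336 + 336 + 24.4 = 1072.0 m².
Σ(Sᵢαᵢ) = 356.9×0.97 + 18.7×0.29 + 336×0.72 + 336×0.15 + 24.4×0.47 = 655.404.
ᾱ = 655.404 / 1072.0 = 0.6114.
Eyring denominator: −S ln(1−ᾱ) = 1013.259.
V = 28 × 12 × 5 = 1680 m³.
RT60 = 0.161 × 1680 / 1013.259 = 0.27 s.

0.27 seconds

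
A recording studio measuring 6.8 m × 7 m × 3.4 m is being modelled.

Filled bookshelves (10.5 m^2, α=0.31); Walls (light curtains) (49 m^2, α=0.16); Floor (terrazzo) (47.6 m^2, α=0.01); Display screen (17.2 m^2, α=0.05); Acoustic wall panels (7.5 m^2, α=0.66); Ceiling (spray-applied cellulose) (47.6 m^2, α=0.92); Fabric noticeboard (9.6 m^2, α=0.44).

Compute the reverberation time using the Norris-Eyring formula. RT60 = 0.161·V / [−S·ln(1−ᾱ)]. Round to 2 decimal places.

0.32 sec

S = Σ Sᵢ = 189.0 m^2.
Σ(Sᵢαᵢ) = 10.5·0.31 + 49·0.16 + 47.6·0.01 + 17.2·0.05 + 7.5·0.66 + 47.6·0.92 + 9.6·0.44 = 65.397.
Mean coefficient ᾱ = A/S = 0.3460.
−S·ln(1−ᾱ) = −189.0 × ln(1 − 0.3460) = 80.258.
V = 6.8 × 7 × 3.4 = 161.84 m³.
T = 0.161·V/[−S·ln(1−ᾱ)] = 0.161·161.84/80.258 = 0.32 s.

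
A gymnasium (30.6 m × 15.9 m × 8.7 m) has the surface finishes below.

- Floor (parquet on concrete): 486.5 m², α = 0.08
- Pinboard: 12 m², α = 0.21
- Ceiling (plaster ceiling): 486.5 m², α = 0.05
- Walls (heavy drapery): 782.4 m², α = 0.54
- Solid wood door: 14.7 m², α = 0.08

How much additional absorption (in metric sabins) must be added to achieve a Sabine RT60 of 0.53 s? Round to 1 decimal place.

Equivalent absorption area: A₁ = 486.5*0.08 + 12*0.21 + 486.5*0.05 + 782.4*0.54 + 14.7*0.08 = 489.437 m².
V = 4232.898 m³. Required absorption A₂ = 0.161 × 4232.898 / 0.53 = 1285.843 sabins.
Shortfall: 1285.843 − 489.437 = 796.4 sabins.

796.4 sabins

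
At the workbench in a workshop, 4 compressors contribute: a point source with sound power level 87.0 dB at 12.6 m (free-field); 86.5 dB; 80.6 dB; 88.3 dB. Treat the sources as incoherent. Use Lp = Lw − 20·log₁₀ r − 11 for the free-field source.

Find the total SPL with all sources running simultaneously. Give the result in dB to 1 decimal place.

90.9 dB

Source at 12.6 m: Lp = 87.0 − 20·log₁₀(12.6) − 11 = 54.0 dB.
Sum in the linear (power) domain: Σ 10^(Lᵢ/10) = 10^(54.0/10) + 10^(86.5/10) + 10^(80.6/10) + 10^(88.3/10) = 1.238e+09.
L_total = 10·log₁₀(1.238e+09) = 90.9 dB.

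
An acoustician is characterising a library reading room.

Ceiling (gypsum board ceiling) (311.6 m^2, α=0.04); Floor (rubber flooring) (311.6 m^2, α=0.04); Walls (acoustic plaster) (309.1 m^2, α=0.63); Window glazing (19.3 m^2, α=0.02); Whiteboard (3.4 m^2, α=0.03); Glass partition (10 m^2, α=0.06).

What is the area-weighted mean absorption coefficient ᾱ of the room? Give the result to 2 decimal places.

0.23

S = Σ Sᵢ = 311.6 + 311.6 + 309.1 + 19.3 + 3.4 + 10 = 965.0 m^2.
Σ(Sᵢαᵢ) = 311.6×0.04 + 311.6×0.04 + 309.1×0.63 + 19.3×0.02 + 3.4×0.03 + 10×0.06 = 220.749.
ᾱ = 220.749 / 965.0 = 0.23.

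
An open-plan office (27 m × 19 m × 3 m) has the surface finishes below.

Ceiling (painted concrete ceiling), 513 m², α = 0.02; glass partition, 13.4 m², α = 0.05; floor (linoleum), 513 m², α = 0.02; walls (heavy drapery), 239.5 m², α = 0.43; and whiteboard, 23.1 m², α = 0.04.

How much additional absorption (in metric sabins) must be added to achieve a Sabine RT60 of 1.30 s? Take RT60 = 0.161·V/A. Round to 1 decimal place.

65.5 sabins

A₁ = Σ Sᵢαᵢ = 513×0.02 + 13.4×0.05 + 513×0.02 + 239.5×0.43 + 23.1×0.04 = 125.099 sabins.
For T = 1.30 s, need A₂ = 0.161·V/T = 0.161·1539/1.30 = 190.599 sabins.
Shortfall: 190.599 − 125.099 = 65.5 sabins.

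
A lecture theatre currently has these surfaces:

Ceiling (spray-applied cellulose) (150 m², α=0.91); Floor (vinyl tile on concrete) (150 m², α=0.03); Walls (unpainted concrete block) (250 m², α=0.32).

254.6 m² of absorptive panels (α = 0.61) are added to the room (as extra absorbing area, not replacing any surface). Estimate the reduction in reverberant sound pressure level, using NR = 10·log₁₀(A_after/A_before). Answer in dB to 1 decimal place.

2.3 dB

Total absorption A_before = 150×0.91 + 150×0.03 + 250×0.32
  = 136.500 + 4.500 + 80.000 = 221.000 m² sabins.
Treatment contributes 254.6·0.61 = 155.306 sabins.
A_after = 221.000 + 155.306 = 376.306 sabins.
Reduction = 10 log₁₀(A_after/A_before) = 10 log₁₀(1.7027) = 2.3 dB.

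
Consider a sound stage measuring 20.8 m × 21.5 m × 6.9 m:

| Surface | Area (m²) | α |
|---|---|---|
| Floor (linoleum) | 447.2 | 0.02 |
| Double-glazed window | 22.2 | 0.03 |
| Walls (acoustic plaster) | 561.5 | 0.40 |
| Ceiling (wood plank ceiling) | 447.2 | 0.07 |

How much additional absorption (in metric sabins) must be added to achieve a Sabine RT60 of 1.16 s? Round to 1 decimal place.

162.8 sabins

Equivalent absorption area: A₁ = 447.2*0.02 + 22.2*0.03 + 561.5*0.40 + 447.2*0.07 = 265.514 m².
For T = 1.16 s, need A₂ = 0.161·V/T = 0.161·3085.68/1.16 = 428.271 sabins.
ΔA = A₂ − A₁ = 428.271 − 265.514 = 162.8 sabins.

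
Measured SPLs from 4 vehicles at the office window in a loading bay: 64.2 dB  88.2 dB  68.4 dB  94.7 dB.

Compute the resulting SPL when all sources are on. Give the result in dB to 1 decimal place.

95.6 dB

Sum in the linear (power) domain: Σ 10^(Lᵢ/10) = 10^(64.2/10) + 10^(88.2/10) + 10^(68.4/10) + 10^(94.7/10) = 3.621e+09.
L_total = 10·log₁₀(3.621e+09) = 95.6 dB.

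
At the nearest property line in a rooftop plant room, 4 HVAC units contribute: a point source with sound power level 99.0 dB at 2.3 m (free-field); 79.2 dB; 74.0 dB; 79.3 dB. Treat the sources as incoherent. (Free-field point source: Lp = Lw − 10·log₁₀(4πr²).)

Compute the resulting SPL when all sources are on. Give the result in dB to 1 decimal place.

Source at 2.3 m: Lp = 99.0 − 10·log₁₀(4π·2.3²) = 99.0 − 10·log₁₀(66.476) = 80.8 dB.
Converting to relative power and adding: 10^(80.8/10) + 10^(79.2/10) + 10^(74.0/10) + 10^(79.3/10) = 3.136e+08.
Back to dB: 10·log₁₀ Σ = 85.0 dB.

85.0 dB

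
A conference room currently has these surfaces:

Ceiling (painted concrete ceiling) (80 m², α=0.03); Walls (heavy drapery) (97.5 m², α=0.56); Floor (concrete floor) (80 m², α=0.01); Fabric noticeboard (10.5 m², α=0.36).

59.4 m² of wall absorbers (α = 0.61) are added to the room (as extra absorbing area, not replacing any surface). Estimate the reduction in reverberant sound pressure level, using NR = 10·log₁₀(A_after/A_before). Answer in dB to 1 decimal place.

2.0 dB

Total absorption A_before = 80×0.03 + 97.5×0.56 + 80×0.01 + 10.5×0.36
  = 2.400 + 54.600 + 0.800 + 3.780 = 61.580 m² sabins.
Treatment contributes 59.4·0.61 = 36.234 sabins.
New total A_after = 97.814 sabins.
NR = 10·log₁₀(97.814/61.580) = 2.0 dB.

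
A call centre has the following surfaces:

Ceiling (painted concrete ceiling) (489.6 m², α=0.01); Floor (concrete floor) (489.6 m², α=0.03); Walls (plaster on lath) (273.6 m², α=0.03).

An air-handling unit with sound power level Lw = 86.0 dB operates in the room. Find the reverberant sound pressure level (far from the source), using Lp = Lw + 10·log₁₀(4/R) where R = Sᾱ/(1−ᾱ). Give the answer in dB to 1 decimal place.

77.5 dB

A = 27.792 sabins; S = 1252.8 m².
ᾱ = 0.0222, so room constant R = A/(1−ᾱ) = 28.423 m².
Lp = Lw + 10 log₁₀(4/R) = 86.0 -8.52 = 77.5 dB.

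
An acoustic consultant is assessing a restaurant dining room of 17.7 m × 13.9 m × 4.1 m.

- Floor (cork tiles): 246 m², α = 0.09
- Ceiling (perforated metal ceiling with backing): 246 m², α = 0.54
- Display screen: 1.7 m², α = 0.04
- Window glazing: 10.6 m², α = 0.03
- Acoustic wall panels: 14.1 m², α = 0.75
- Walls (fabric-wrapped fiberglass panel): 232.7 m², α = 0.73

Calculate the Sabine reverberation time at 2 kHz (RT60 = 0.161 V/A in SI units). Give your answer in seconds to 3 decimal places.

Equivalent absorption area: A = 246*0.09 + 246*0.54 + 1.7*0.04 + 10.6*0.03 + 14.1*0.75 + 232.7*0.73 = 335.812 m².
Volume V = 17.7 × 13.9 × 4.1 = 1008.723 m³.
RT60 = 0.161 · V / A = 0.161 × 1008.723 / 335.812 = 0.484 s.

0.484 sec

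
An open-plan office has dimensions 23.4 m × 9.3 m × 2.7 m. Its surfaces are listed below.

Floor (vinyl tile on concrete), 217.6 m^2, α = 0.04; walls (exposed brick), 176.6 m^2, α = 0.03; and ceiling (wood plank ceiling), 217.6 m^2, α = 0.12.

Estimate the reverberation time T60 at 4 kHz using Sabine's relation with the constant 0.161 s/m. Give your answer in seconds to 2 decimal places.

2.36 seconds

Total absorption A = 217.6·0.04 + 176.6·0.03 + 217.6·0.12
  = 8.704 + 5.298 + 26.112 = 40.114 m^2 sabins.
Room volume: 587.574 m³.
RT60 = 0.161 · V / A = 0.161 × 587.574 / 40.114 = 2.36 s.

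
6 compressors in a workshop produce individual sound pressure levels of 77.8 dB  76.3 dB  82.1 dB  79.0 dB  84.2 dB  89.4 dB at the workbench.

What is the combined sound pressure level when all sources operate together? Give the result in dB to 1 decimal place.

91.7 dB

Σ 10^(Lᵢ/10) = 1.479e+09.
L_total = 10·log₁₀(1.479e+09) = 91.7 dB.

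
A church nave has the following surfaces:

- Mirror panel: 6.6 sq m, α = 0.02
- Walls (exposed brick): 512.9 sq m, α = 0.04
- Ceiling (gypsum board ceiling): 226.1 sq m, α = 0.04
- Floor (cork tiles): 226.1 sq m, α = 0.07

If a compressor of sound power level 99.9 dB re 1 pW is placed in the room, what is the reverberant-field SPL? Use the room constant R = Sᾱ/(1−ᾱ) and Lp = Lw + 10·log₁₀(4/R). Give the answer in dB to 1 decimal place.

A = 45.519 sabins; S = 971.7 sq m.
ᾱ = 0.0468, so room constant R = A/(1−ᾱ) = 47.754 sq m.
Lp = Lw + 10 log₁₀(4/R) = 99.9 -10.77 = 89.1 dB.

89.1 dB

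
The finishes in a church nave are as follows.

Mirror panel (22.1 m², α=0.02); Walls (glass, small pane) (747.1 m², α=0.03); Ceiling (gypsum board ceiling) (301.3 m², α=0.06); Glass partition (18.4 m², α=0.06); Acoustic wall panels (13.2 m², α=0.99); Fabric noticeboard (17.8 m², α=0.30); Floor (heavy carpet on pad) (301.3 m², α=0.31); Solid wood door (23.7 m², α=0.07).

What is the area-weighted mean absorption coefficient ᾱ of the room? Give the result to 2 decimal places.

0.11

S = Σ Sᵢ = 22.1 + 747.1 + 301.3 + 18.4 + 13.2 + 17.8 + 301.3 + 23.7 = 1444.9 m².
A = 22.1*0.02 + 747.1*0.03 + 301.3*0.06 + 18.4*0.06 + 13.2*0.99 + 17.8*0.30 + 301.3*0.31 + 23.7*0.07 = 155.507 sabins.
ᾱ = 155.507 / 1444.9 = 0.11.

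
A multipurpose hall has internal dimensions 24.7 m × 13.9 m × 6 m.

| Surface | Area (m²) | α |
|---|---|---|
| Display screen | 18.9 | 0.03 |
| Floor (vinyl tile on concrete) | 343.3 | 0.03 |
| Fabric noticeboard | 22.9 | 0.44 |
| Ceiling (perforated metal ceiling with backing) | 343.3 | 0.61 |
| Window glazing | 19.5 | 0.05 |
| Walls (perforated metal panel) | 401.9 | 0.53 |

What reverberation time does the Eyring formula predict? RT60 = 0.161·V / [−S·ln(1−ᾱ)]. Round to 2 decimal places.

0.59 seconds

S = Σ Sᵢ = 1149.8 m².
Σ(Sᵢαᵢ) = 18.9×0.03 + 343.3×0.03 + 22.9×0.44 + 343.3×0.61 + 19.5×0.05 + 401.9×0.53 = 444.337.
Mean coefficient ᾱ = A/S = 0.3864.
−S·ln(1−ᾱ) = −1149.8 × ln(1 − 0.3864) = 561.576.
V = 24.7 × 13.9 × 6 = 2059.98 m³.
T = 0.161·V/[−S·ln(1−ᾱ)] = 0.161·2059.98/561.576 = 0.59 s.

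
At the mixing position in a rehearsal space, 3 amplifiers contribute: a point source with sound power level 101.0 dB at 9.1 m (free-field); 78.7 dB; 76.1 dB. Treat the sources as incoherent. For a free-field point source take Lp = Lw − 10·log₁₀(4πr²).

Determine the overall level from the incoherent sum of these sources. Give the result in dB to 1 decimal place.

81.0 dB

Source at 9.1 m: Lp = 101.0 − 10·log₁₀(4π·9.1²) = 101.0 − 10·log₁₀(1040.621) = 70.8 dB.
Converting to relative power and adding: 10^(70.8/10) + 10^(78.7/10) + 10^(76.1/10) = 1.269e+08.
Combined level = 10 log₁₀(1.269e+08) = 81.0 dB.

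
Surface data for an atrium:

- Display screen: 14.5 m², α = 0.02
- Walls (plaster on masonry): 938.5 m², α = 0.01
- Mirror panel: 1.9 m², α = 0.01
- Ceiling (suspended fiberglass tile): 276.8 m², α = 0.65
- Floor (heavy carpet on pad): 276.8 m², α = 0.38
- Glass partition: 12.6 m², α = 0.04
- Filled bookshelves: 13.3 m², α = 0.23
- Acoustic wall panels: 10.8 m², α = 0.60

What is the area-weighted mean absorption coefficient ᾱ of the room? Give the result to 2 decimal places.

Total surface area S = 1545.2 m².
Σ(Sᵢαᵢ) = 14.5×0.02 + 938.5×0.01 + 1.9×0.01 + 276.8×0.65 + 276.8×0.38 + 12.6×0.04 + 13.3×0.23 + 10.8×0.60 = 304.841.
ᾱ = 304.841 / 1545.2 = 0.20.

0.20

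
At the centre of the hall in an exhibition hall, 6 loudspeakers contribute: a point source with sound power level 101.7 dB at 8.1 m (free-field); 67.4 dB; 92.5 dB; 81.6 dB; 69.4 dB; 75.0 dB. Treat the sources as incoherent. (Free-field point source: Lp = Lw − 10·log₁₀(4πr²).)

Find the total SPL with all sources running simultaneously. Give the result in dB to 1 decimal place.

93.0 dB

Source at 8.1 m: Lp = 101.7 − 10·log₁₀(4π·8.1²) = 101.7 − 10·log₁₀(824.480) = 72.5 dB.
Sum in the linear (power) domain: Σ 10^(Lᵢ/10) = 10^(72.5/10) + 10^(67.4/10) + 10^(92.5/10) + 10^(81.6/10) + 10^(69.4/10) + 10^(75.0/10) = 1.986e+09.
L_total = 10·log₁₀(1.986e+09) = 93.0 dB.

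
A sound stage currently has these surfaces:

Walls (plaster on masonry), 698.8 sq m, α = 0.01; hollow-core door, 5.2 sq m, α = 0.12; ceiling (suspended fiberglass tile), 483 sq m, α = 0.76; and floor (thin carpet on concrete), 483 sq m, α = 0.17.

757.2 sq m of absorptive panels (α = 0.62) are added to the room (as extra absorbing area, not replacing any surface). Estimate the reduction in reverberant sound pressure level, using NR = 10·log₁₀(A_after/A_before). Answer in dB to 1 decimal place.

3.1 dB

Equivalent absorption area: A_before = 698.8×0.01 + 5.2×0.12 + 483×0.76 + 483×0.17 = 456.802 sq m.
Treatment contributes 757.2·0.62 = 469.464 sabins.
A_after = 456.802 + 469.464 = 926.266 sabins.
NR = 10·log₁₀(926.266/456.802) = 3.1 dB.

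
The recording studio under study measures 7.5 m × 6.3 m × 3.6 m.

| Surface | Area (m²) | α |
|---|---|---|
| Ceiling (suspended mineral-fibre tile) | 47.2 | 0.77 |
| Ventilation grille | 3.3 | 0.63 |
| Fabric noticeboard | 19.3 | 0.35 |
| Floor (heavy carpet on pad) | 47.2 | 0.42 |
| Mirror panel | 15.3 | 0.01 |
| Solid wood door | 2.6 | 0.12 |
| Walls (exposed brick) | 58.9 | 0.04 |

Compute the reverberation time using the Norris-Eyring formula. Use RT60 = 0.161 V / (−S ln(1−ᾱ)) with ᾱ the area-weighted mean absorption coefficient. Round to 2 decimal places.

Total surface area S = 47.2 + 3.3 + 19.3 + 47.2 + 15.3 + 2.6 + 58.9 = 193.8 m².
Σ(Sᵢαᵢ) = 47.2·0.77 + 3.3·0.63 + 19.3·0.35 + 47.2·0.42 + 15.3·0.01 + 2.6·0.12 + 58.9·0.04 = 67.823.
Mean coefficient ᾱ = A/S = 0.3500.
−S·ln(1−ᾱ) = −193.8 × ln(1 − 0.3500) = 83.486.
V = 7.5 × 6.3 × 3.6 = 170.1 m³.
T = 0.161·V/[−S·ln(1−ᾱ)] = 0.161·170.1/83.486 = 0.33 s.

0.33 s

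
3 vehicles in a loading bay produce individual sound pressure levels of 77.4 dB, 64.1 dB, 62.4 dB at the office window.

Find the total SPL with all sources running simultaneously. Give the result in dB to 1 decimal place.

Converting to relative power and adding: 10^(77.4/10) + 10^(64.1/10) + 10^(62.4/10) = 5.926e+07.
Combined level = 10 log₁₀(5.926e+07) = 77.7 dB.

77.7 dB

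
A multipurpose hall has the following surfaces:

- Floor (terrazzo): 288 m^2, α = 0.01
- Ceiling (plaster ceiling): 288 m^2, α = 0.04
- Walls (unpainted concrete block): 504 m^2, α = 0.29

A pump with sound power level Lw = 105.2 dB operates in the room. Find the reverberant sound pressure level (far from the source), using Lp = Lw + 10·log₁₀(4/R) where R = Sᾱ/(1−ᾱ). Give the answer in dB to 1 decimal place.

Σ(Sᵢαᵢ) = 288·0.01 + 288·0.04 + 504·0.29 = 160.560; total area S = 1080.0 m^2.
ᾱ = 160.560/1080.0 = 0.1487; R = Sᾱ/(1−ᾱ) = 160.560/(1−0.1487) = 188.606 m^2.
Lp = Lw + 10 log₁₀(4/R) = 105.2 -16.73 = 88.5 dB.

88.5 dB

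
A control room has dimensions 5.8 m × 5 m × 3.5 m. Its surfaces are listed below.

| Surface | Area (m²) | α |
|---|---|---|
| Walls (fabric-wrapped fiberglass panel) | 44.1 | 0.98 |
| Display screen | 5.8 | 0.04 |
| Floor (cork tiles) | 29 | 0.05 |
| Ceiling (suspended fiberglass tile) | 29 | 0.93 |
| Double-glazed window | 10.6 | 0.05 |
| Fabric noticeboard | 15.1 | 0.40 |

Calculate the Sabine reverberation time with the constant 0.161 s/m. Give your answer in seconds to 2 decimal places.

Total absorption A = 44.1·0.98 + 5.8·0.04 + 29·0.05 + 29·0.93 + 10.6·0.05 + 15.1·0.40
  = 43.218 + 0.232 + 1.450 + 26.970 + 0.530 + 6.040 = 78.440 m² sabins.
V = 5.8·5·3.5 = 101.5 m³.
RT60 = 0.161 · V / A = 0.161 × 101.5 / 78.440 = 0.21 s.

0.21 sec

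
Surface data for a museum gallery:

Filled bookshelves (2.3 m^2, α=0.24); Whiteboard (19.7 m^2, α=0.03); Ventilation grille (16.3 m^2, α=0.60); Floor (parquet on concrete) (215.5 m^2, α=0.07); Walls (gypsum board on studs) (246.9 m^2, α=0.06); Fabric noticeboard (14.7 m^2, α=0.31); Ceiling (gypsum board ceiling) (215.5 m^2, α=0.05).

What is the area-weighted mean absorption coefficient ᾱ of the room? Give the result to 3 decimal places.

0.077

S = Σ Sᵢ = 2.3 + 19.7 + 16.3 + 215.5 + 246.9 + 14.7 + 215.5 = 730.9 m^2.
Weighted sum Σ Sα = 56.154.
ᾱ = 56.154 / 730.9 = 0.077.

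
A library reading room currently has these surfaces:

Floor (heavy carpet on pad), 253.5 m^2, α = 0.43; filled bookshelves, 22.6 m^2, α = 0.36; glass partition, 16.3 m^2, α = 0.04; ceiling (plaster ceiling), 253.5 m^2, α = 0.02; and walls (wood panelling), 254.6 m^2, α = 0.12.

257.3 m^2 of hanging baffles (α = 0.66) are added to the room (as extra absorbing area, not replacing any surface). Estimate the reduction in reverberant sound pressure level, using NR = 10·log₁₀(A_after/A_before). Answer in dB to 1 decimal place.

3.2 dB

Equivalent absorption area: A_before = 253.5·0.43 + 22.6·0.36 + 16.3·0.04 + 253.5·0.02 + 254.6·0.12 = 153.415 m^2.
Treatment contributes 257.3·0.66 = 169.818 sabins.
A_after = 153.415 + 169.818 = 323.233 sabins.
Reduction = 10 log₁₀(A_after/A_before) = 10 log₁₀(2.1069) = 3.2 dB.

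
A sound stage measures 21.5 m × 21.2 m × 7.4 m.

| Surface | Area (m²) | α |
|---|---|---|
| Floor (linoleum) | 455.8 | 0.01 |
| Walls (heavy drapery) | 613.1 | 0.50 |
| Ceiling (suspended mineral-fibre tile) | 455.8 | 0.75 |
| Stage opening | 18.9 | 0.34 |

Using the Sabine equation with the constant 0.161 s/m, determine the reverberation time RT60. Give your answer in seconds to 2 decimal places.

0.82 seconds

Summing Sᵢαᵢ: 4.558 + 306.550 + 341.850 + 6.426 → A = 659.384 sabins.
V = 21.5·21.2·7.4 = 3372.92 m³.
T = 0.161 V/A = 0.161·3372.92/659.384 = 0.82 s.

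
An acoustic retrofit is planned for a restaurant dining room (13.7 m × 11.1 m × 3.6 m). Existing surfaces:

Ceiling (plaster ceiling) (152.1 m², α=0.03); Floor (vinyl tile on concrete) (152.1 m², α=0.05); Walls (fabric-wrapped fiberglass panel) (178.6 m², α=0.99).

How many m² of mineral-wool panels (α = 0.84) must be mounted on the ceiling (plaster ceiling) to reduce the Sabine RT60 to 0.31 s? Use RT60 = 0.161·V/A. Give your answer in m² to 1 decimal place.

Summing Sᵢαᵢ: 4.563 + 7.605 + 176.814 → A₁ = 188.982 sabins.
V = 547.452 m³. Target absorption A₂ = 0.161 × 547.452 / 0.31 = 284.322 sabins.
Absorption to add: 284.322 − 188.982 = 95.340 sabins.
Each m² of panel replacing the ceiling (plaster ceiling) adds (0.84 − 0.03) = 0.81 sabins.
Panel area = 95.340 / 0.81 = 117.7 m².

117.7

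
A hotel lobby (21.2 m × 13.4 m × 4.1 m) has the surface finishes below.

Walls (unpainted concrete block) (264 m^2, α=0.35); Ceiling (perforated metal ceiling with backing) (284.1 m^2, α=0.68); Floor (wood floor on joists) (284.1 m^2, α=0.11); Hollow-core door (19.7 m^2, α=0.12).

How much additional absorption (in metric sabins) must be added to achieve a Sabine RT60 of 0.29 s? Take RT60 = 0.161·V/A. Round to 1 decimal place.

327.4 sabins

A₁ = Σ Sᵢαᵢ = 264·0.35 + 284.1·0.68 + 284.1·0.11 + 19.7·0.12 = 319.203 sabins.
For T = 0.29 s, need A₂ = 0.161·V/T = 0.161·1164.728/0.29 = 646.625 sabins.
ΔA = A₂ − A₁ = 646.625 − 319.203 = 327.4 sabins.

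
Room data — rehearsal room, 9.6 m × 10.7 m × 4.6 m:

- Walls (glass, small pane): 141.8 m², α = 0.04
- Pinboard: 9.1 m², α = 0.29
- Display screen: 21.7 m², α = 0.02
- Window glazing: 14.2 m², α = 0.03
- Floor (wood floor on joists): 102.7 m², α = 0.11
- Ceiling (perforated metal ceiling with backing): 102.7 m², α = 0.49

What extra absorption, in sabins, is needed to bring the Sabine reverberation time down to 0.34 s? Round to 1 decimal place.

A₁ = Σ Sᵢαᵢ = 141.8*0.04 + 9.1*0.29 + 21.7*0.02 + 14.2*0.03 + 102.7*0.11 + 102.7*0.49 = 70.791 sabins.
V = 472.512 m³. Required absorption A₂ = 0.161 × 472.512 / 0.34 = 223.748 sabins.
Additional absorption ΔA = 223.748 − 70.791 = 153.0 sabins.

153.0 sabins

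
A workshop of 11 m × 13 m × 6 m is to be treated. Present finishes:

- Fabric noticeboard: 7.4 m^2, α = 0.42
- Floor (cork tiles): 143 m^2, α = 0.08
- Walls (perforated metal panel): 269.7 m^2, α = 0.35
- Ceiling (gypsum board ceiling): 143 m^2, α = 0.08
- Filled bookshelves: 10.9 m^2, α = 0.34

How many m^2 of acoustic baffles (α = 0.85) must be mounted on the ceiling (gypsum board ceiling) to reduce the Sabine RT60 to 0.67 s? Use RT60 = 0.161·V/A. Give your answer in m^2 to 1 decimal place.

Total absorption A₁ = 7.4*0.42 + 143*0.08 + 269.7*0.35 + 143*0.08 + 10.9*0.34
  = 3.108 + 11.440 + 94.395 + 11.440 + 3.706 = 124.089 m^2 sabins.
Required A₂ = 0.161·858/0.67 = 206.176 sabins.
Absorption to add: 206.176 − 124.089 = 82.087 sabins.
Net gain per m^2: Δα = 0.85 − 0.08 = 0.77.
Panel area = 82.087 / 0.77 = 106.6 m^2.

106.6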